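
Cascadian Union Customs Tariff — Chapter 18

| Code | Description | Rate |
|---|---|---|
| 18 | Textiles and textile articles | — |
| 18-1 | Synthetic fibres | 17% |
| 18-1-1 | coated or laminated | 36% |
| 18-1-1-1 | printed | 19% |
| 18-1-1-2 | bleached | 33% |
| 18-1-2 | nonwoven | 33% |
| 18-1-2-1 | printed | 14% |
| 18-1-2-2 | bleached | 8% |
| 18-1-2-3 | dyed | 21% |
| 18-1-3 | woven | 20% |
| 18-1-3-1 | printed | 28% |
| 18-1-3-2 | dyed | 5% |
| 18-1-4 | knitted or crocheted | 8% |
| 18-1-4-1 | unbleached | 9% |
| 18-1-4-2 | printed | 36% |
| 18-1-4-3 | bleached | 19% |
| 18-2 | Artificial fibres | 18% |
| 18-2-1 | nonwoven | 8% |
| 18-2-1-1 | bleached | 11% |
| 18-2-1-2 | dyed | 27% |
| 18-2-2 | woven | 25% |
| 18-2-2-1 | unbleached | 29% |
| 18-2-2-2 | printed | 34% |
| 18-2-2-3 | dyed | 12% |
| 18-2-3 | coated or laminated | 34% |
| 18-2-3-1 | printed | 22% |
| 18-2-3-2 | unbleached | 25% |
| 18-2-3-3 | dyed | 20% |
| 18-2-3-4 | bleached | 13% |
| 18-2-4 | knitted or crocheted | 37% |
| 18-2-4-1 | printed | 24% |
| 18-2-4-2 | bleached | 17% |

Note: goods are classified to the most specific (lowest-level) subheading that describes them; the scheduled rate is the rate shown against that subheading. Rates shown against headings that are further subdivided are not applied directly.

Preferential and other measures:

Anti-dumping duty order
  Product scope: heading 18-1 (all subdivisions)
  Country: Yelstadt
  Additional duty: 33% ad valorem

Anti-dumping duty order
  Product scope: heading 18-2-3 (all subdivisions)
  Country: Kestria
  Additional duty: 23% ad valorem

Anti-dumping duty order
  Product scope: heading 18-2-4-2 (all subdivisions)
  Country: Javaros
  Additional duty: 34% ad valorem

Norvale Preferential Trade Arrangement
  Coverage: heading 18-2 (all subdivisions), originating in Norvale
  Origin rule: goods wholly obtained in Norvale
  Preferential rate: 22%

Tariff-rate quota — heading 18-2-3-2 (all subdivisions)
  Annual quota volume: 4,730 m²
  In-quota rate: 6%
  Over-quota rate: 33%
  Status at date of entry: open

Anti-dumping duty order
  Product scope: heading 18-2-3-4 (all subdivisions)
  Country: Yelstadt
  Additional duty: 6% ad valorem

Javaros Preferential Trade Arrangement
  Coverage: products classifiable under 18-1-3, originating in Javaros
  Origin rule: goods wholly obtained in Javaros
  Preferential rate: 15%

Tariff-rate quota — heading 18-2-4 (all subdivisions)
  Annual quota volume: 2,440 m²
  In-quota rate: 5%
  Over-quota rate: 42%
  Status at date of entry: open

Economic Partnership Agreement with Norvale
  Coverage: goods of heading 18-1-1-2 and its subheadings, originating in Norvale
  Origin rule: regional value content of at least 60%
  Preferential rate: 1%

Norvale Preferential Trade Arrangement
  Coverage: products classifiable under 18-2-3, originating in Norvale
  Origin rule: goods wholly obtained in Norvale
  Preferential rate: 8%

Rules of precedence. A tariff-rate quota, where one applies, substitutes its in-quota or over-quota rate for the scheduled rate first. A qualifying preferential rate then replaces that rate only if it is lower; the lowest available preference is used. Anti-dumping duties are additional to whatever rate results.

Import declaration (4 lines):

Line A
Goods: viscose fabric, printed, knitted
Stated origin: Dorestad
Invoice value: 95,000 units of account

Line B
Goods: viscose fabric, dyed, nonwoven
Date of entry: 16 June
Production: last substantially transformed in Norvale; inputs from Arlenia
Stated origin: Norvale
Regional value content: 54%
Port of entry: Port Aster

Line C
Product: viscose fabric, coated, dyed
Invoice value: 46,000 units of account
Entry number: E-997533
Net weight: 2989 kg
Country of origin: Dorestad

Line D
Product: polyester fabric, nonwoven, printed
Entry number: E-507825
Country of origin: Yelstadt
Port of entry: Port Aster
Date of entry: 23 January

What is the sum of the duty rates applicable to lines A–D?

99%

Line A: viscose → 18-2; knitted → 18-2-4; printed → 18-2-4-1. Scheduled 24%. quota on 18-2-4 open → in-quota 5%. → 5%.
Line B: viscose → 18-2; nonwoven → 18-2-1; dyed → 18-2-1-2. Scheduled 27%. Norvale agreement on 18-2: not wholly obtained; Norvale agreement on 18-1-1-2: 18-2-1-2 not covered; Norvale agreement on 18-2-3: 18-2-1-2 not covered. → 27%.
Line C: viscose → 18-2; coated → 18-2-3; dyed → 18-2-3-3. Scheduled 20%. No special measure applies. → 20%.
Line D: polyester → 18-1; nonwoven → 18-1-2; printed → 18-1-2-1. Scheduled 14%. anti-dumping (Yelstadt, 18-1): +33%; total 14% + 33% = 47%. → 47%.
Sum: 5% + 27% + 20% + 47% = 99%.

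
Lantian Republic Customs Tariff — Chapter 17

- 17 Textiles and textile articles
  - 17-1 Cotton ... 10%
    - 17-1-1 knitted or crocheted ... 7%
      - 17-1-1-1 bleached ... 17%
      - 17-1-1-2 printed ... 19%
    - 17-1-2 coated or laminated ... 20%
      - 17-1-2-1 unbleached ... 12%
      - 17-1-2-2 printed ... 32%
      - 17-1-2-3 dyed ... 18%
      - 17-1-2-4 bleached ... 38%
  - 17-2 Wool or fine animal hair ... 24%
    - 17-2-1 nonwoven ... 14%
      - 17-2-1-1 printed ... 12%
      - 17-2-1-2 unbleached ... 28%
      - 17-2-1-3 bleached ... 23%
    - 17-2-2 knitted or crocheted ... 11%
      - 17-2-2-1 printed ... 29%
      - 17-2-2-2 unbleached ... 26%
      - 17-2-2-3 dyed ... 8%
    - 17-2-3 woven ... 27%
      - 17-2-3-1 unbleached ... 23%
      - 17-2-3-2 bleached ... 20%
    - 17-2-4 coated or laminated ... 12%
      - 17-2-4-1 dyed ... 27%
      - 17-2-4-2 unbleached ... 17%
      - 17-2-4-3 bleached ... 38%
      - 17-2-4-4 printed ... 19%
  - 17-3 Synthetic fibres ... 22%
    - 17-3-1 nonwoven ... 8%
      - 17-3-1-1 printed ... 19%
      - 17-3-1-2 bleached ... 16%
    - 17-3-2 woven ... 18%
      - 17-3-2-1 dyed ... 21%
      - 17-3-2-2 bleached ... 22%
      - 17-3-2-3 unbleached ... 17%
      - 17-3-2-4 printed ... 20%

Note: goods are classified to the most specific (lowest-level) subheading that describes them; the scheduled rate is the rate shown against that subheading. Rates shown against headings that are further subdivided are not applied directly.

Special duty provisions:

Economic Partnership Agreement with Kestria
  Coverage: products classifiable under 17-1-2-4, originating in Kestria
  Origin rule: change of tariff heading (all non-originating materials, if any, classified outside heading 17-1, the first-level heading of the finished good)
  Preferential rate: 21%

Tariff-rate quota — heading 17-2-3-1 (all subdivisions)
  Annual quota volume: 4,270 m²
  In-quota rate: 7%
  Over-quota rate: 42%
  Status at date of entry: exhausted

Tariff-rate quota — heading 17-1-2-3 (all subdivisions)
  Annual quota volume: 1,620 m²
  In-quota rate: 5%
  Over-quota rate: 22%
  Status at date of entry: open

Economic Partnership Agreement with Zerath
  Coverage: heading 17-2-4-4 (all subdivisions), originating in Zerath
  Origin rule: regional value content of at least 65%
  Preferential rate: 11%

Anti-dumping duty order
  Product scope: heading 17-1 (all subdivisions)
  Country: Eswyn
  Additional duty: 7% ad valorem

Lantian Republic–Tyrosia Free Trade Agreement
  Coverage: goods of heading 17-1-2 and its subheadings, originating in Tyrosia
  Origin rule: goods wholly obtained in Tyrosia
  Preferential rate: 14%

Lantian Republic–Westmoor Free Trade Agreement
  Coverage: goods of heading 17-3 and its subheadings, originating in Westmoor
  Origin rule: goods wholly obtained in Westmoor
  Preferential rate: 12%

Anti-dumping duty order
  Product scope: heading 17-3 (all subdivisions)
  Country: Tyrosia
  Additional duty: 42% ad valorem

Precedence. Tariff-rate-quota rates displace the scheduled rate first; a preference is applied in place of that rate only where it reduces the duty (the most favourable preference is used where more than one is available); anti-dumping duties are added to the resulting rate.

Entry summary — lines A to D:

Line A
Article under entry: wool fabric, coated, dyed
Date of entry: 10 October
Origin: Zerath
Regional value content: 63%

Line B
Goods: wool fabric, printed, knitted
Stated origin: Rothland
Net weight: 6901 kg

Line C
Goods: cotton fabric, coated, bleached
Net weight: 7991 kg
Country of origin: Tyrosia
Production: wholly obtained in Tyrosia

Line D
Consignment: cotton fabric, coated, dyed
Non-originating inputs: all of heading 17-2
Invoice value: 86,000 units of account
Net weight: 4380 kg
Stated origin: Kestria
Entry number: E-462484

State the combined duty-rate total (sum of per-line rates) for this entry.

75%

Line A: wool → 17-2; coated → 17-2-4; dyed → 17-2-4-1. Scheduled 27%. Zerath agreement on 17-2-4-4: 17-2-4-1 not covered. → 27%.
Line B: wool → 17-2; knitted → 17-2-2; printed → 17-2-2-1. Scheduled 29%. No special measure applies. → 29%.
Line C: cotton → 17-1; coated → 17-1-2; bleached → 17-1-2-4. Scheduled 38%. Tyrosia agreement on 17-1-2: wholly obtained → 14% available; preferential 14%. → 14%.
Line D: cotton → 17-1; coated → 17-1-2; dyed → 17-1-2-3. Scheduled 18%. quota on 17-1-2-3 open → in-quota 5%; Kestria agreement on 17-1-2-4: 17-1-2-3 not covered. → 5%.
Sum: 27% + 29% + 14% + 5% = 75%.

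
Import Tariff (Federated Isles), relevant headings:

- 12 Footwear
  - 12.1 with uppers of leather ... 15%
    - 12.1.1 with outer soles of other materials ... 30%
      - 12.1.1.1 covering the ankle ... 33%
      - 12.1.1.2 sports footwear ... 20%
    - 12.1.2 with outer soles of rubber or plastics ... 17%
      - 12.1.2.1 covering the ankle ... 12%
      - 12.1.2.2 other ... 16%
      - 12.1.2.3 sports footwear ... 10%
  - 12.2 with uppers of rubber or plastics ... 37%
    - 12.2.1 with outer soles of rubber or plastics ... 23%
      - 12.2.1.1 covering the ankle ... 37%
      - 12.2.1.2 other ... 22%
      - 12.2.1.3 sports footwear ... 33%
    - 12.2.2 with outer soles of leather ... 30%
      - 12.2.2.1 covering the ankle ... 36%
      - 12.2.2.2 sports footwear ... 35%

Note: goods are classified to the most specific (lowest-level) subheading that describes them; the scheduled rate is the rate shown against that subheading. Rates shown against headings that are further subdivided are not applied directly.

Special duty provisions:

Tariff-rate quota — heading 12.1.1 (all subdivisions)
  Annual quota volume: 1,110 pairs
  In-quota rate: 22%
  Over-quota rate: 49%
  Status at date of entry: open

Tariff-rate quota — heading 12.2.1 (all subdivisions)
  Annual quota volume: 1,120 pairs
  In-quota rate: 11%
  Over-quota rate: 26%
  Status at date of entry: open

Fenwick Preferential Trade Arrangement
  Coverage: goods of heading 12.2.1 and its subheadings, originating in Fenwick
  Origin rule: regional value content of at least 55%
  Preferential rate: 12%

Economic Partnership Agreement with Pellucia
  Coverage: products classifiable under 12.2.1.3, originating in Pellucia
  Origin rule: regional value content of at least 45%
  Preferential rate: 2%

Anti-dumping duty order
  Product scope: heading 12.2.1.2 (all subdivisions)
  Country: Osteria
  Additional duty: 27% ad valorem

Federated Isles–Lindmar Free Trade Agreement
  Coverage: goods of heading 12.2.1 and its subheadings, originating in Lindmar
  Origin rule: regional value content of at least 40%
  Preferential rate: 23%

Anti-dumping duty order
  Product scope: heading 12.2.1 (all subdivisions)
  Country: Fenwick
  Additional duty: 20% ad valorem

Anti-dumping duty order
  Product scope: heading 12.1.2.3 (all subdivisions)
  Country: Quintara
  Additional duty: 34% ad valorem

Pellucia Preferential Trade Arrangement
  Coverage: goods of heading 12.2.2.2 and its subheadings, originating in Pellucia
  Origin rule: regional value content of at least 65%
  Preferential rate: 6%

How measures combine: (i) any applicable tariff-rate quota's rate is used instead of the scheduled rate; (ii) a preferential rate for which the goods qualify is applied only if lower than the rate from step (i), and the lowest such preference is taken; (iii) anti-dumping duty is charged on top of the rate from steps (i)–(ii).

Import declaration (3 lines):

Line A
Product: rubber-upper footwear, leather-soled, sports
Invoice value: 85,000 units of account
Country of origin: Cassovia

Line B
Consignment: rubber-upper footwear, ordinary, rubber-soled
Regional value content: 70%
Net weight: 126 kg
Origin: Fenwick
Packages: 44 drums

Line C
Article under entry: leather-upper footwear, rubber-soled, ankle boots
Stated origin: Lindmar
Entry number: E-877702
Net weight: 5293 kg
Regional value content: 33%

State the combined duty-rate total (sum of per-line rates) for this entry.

Line A: rubber-upper → 12.2; leather-soled → 12.2.2; sports → 12.2.2.2. Scheduled 35%. No special measure applies. → 35%.
Line B: rubber-upper → 12.2; rubber-soled → 12.2.1; ordinary → 12.2.1.2. Scheduled 22%. quota on 12.2.1 open → in-quota 11%; Fenwick agreement on 12.2.1: RVC ≥ 55% → 12% available; preference 12% not lower than 11% → no reduction; anti-dumping (Fenwick, 12.2.1): +20%; total 11% + 20% = 31%. → 31%.
Line C: leather-upper → 12.1; rubber-soled → 12.1.2; ankle boots → 12.1.2.1. Scheduled 12%. Lindmar agreement on 12.2.1: 12.1.2.1 not covered. → 12%.
Sum: 35% + 31% + 12% = 78%.

78%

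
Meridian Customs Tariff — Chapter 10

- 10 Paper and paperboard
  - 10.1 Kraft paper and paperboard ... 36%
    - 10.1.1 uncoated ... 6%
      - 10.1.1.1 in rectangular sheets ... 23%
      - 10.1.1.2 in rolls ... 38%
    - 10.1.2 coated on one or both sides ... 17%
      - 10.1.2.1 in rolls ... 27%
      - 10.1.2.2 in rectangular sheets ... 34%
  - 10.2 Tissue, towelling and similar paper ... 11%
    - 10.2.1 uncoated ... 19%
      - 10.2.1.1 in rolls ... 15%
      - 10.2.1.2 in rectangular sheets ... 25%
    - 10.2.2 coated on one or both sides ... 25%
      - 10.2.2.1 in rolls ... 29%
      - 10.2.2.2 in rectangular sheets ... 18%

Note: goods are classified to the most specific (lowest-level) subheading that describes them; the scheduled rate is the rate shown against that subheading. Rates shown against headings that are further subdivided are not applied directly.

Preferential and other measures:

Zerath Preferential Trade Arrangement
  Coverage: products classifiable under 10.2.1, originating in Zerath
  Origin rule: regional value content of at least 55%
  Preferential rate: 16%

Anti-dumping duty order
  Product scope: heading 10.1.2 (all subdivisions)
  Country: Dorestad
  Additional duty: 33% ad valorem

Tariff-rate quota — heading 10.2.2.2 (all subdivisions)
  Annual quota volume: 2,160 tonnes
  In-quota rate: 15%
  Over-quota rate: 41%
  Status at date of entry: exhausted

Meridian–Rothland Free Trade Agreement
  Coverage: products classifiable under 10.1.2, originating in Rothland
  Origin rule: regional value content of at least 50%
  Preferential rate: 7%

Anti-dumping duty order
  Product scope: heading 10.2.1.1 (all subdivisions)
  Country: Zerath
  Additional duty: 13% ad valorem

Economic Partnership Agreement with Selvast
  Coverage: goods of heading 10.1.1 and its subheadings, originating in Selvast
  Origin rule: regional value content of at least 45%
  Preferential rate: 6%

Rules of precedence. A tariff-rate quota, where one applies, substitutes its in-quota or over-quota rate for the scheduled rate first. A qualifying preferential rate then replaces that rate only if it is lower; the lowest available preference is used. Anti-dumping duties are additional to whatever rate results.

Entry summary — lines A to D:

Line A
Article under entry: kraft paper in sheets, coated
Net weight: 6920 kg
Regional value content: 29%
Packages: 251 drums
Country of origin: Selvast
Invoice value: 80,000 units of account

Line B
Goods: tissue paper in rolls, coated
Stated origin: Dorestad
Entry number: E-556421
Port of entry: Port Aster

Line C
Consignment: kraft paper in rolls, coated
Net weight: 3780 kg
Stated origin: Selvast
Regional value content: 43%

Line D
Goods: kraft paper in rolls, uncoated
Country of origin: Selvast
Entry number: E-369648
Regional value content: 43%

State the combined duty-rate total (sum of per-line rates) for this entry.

Line A: kraft paper → 10.1; coated → 10.1.2; in sheets → 10.1.2.2. Scheduled 34%. Selvast agreement on 10.1.1: 10.1.2.2 not covered. → 34%.
Line B: tissue paper → 10.2; coated → 10.2.2; in rolls → 10.2.2.1. Scheduled 29%. No special measure applies. → 29%.
Line C: kraft paper → 10.1; coated → 10.1.2; in rolls → 10.1.2.1. Scheduled 27%. Selvast agreement on 10.1.1: 10.1.2.1 not covered. → 27%.
Line D: kraft paper → 10.1; uncoated → 10.1.1; in rolls → 10.1.1.2. Scheduled 38%. Selvast agreement on 10.1.1: RVC < 45%. → 38%.
Sum: 34% + 29% + 27% + 38% = 128%.

128%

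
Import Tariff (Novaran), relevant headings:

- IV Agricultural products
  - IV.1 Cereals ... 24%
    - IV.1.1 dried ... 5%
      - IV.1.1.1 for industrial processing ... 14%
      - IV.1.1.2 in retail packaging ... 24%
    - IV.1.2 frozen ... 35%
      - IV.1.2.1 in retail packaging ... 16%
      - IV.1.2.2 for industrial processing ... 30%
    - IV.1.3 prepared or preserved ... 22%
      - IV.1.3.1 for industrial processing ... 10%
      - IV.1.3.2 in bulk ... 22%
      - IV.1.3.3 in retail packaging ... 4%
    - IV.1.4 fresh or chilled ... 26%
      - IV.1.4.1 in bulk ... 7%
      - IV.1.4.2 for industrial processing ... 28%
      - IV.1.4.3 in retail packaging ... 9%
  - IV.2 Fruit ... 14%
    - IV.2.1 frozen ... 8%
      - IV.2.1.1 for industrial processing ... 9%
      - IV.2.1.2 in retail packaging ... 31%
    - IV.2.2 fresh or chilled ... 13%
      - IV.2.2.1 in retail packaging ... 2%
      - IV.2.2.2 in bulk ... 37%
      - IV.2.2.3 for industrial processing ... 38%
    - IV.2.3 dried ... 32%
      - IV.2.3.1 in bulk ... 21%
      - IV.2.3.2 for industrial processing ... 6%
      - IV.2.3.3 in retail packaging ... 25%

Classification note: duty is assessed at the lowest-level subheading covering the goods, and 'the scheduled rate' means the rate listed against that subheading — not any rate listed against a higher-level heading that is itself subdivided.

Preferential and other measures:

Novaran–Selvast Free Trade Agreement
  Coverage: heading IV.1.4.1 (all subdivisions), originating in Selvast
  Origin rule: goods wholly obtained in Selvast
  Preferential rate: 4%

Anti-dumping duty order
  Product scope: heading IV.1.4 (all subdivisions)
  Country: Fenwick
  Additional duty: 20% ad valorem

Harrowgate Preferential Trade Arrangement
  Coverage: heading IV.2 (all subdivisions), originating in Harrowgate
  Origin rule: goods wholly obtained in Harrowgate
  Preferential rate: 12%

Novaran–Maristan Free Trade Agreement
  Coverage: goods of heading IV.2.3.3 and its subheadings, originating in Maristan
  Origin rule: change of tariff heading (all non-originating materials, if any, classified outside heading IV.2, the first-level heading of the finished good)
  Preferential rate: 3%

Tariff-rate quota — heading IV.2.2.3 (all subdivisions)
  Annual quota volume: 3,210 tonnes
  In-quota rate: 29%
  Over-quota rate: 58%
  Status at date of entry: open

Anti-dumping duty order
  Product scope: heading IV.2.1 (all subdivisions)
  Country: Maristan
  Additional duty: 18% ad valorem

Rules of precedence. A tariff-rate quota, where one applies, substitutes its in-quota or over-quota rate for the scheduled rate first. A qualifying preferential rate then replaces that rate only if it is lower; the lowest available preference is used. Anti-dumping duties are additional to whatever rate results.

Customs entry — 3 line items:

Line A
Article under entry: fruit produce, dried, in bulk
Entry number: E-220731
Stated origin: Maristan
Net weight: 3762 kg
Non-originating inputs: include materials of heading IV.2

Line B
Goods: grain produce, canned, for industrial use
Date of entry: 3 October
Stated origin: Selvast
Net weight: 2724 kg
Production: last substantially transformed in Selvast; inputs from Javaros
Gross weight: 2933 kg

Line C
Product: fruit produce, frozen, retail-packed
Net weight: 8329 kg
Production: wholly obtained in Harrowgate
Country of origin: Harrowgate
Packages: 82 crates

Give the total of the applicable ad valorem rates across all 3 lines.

Line A: fruit → IV.2; dried → IV.2.3; in bulk → IV.2.3.1. Scheduled 21%. Maristan agreement on IV.2.3.3: IV.2.3.1 not covered. → 21%.
Line B: grain → IV.1; canned → IV.1.3; for industrial use → IV.1.3.1. Scheduled 10%. Selvast agreement on IV.1.4.1: IV.1.3.1 not covered. → 10%.
Line C: fruit → IV.2; frozen → IV.2.1; retail-packed → IV.2.1.2. Scheduled 31%. Harrowgate agreement on IV.2: wholly obtained → 12% available; preferential 12%. → 12%.
Sum: 21% + 10% + 12% = 43%.

43%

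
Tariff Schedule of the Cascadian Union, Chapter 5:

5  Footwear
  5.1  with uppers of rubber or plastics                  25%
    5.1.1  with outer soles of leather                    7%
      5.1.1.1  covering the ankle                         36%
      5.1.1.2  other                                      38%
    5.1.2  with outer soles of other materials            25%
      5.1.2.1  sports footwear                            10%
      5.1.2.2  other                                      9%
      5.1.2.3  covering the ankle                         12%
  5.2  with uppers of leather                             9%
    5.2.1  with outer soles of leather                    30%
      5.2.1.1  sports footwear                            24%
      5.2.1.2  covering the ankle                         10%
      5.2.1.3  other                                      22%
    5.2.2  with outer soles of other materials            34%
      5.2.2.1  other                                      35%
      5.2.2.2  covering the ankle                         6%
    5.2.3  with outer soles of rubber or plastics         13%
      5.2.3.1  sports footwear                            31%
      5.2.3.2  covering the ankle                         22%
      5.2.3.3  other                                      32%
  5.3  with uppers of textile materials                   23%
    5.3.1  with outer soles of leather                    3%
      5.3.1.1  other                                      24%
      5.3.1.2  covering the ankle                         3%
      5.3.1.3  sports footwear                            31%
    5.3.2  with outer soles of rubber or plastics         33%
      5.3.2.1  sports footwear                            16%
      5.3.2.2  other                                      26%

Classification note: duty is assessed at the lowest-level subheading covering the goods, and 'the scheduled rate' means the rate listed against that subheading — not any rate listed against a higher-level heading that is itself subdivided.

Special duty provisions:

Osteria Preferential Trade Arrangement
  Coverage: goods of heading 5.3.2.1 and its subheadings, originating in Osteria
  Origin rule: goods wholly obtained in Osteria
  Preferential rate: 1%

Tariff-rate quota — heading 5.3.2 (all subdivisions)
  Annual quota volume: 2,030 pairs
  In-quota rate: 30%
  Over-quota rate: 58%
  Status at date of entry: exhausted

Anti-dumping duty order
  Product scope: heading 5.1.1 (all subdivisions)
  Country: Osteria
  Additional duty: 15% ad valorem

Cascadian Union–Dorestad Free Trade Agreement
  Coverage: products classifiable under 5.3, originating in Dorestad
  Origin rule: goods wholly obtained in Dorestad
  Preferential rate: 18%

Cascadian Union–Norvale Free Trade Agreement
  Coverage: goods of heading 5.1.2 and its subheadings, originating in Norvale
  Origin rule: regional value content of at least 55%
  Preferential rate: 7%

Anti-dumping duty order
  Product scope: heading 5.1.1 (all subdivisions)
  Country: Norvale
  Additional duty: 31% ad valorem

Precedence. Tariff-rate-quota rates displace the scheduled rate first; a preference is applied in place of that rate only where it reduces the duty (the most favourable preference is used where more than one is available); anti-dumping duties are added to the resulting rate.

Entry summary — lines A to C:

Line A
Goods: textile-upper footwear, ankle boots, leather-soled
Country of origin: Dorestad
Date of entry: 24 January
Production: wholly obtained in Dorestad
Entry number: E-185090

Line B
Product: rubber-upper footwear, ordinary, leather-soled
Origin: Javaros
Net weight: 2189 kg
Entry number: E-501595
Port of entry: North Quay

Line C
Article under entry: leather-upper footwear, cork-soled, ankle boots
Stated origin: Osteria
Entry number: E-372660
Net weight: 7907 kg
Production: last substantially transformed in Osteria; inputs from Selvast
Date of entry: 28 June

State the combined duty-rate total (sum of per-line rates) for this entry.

Line A: textile-upper → 5.3; leather-soled → 5.3.1; ankle boots → 5.3.1.2. Scheduled 3%. Dorestad agreement on 5.3: wholly obtained → 18% available; preference 18% not lower than 3% → no reduction. → 3%.
Line B: rubber-upper → 5.1; leather-soled → 5.1.1; ordinary → 5.1.1.2. Scheduled 38%. No special measure applies. → 38%.
Line C: leather-upper → 5.2; cork-soled → 5.2.2; ankle boots → 5.2.2.2. Scheduled 6%. Osteria agreement on 5.3.2.1: 5.2.2.2 not covered. → 6%.
Sum: 3% + 38% + 6% = 47%.

47%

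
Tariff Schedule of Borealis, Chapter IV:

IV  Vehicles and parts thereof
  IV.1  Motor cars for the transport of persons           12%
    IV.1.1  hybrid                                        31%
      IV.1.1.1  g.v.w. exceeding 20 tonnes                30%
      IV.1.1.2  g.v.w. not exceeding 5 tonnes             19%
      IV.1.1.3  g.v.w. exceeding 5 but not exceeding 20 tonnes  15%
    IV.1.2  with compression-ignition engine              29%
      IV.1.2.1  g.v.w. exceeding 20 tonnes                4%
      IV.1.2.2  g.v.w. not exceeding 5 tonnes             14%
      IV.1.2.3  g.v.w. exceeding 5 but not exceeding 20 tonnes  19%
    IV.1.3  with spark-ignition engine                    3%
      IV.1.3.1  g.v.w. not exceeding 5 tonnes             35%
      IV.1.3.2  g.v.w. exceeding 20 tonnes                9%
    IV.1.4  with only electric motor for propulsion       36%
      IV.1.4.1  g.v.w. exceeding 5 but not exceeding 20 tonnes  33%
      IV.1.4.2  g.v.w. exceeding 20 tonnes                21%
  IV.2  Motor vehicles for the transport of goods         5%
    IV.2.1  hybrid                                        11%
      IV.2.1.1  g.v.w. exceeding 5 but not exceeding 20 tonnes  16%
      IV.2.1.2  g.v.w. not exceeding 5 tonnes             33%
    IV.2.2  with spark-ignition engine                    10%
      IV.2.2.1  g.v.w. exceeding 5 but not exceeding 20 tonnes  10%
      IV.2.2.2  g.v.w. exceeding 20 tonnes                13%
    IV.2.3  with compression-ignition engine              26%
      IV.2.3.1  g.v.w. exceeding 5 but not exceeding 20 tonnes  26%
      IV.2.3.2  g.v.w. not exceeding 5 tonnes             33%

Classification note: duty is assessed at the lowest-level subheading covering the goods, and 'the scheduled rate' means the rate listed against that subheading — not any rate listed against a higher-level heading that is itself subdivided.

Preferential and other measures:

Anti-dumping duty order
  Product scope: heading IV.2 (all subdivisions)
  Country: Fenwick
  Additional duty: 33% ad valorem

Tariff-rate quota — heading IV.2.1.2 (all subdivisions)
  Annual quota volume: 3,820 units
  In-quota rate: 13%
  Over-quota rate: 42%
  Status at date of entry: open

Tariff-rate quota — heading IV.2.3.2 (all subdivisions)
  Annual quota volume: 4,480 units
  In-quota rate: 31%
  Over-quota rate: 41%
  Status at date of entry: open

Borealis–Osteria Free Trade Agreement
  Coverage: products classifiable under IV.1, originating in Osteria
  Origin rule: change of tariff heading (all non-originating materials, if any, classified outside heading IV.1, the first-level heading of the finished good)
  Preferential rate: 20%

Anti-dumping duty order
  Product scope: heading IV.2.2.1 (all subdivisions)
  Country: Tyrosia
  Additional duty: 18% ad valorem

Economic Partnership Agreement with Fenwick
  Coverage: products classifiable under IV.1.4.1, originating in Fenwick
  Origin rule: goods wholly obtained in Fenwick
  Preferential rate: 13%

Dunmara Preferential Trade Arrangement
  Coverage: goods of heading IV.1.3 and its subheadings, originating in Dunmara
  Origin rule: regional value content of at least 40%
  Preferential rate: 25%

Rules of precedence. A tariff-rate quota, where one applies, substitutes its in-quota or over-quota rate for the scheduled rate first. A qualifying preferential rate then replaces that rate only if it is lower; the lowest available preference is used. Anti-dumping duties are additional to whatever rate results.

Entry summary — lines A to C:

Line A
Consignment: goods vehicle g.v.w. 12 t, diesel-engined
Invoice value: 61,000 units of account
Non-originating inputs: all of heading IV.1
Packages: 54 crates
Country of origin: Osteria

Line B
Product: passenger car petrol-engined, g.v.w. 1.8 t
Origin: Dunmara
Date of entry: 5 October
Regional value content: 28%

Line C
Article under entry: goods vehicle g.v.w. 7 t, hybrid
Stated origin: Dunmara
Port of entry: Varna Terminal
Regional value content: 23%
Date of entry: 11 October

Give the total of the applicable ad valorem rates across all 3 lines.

77%

Line A: goods vehicle → IV.2; diesel-engined → IV.2.3; g.v.w. 12 t → IV.2.3.1. Scheduled 26%. Osteria agreement on IV.1: IV.2.3.1 not covered. → 26%.
Line B: passenger car → IV.1; petrol-engined → IV.1.3; g.v.w. 1.8 t → IV.1.3.1. Scheduled 35%. Dunmara agreement on IV.1.3: RVC < 40%. → 35%.
Line C: goods vehicle → IV.2; hybrid → IV.2.1; g.v.w. 7 t → IV.2.1.1. Scheduled 16%. Dunmara agreement on IV.1.3: IV.2.1.1 not covered. → 16%.
Sum: 26% + 35% + 16% = 77%.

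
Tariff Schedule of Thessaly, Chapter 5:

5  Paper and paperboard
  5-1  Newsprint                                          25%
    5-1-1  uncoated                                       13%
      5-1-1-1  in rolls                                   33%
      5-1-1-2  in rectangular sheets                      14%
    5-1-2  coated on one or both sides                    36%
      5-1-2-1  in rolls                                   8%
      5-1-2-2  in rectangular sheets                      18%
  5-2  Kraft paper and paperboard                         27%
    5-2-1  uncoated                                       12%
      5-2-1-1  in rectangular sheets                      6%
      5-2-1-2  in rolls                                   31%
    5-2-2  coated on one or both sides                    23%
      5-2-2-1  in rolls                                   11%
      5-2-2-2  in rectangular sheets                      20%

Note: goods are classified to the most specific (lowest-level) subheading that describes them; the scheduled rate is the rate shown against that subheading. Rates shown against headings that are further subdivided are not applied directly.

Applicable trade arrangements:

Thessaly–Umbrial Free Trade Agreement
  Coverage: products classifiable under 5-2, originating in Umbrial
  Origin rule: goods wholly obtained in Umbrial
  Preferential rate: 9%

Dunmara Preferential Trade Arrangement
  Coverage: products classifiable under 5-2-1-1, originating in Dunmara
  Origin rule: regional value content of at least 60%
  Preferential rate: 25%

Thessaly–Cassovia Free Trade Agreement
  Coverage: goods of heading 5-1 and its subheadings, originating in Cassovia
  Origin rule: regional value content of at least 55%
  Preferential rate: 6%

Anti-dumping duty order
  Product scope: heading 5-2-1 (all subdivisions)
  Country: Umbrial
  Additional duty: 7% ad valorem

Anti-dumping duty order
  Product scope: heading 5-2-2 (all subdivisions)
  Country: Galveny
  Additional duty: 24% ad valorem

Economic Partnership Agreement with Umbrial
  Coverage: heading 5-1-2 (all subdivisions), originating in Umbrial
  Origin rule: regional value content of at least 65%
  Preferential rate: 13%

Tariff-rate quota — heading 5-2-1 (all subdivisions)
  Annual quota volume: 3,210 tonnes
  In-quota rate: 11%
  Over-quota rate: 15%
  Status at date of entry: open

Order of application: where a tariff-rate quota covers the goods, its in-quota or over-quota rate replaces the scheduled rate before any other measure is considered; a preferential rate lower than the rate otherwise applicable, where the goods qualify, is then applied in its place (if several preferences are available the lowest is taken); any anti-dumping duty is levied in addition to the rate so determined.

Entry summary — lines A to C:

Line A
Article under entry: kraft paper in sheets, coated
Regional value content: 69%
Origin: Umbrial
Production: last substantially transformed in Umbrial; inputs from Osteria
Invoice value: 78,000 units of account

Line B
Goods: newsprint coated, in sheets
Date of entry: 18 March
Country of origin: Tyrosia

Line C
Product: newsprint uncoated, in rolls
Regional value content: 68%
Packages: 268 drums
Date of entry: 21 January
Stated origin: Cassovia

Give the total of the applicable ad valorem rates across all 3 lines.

44%

Line A: kraft paper → 5-2; coated → 5-2-2; in sheets → 5-2-2-2. Scheduled 20%. Umbrial agreement on 5-2: not wholly obtained; Umbrial agreement on 5-1-2: 5-2-2-2 not covered. → 20%.
Line B: newsprint → 5-1; coated → 5-1-2; in sheets → 5-1-2-2. Scheduled 18%. No special measure applies. → 18%.
Line C: newsprint → 5-1; uncoated → 5-1-1; in rolls → 5-1-1-1. Scheduled 33%. Cassovia agreement on 5-1: RVC ≥ 55% → 6% available; preferential 6%. → 6%.
Sum: 20% + 18% + 6% = 44%.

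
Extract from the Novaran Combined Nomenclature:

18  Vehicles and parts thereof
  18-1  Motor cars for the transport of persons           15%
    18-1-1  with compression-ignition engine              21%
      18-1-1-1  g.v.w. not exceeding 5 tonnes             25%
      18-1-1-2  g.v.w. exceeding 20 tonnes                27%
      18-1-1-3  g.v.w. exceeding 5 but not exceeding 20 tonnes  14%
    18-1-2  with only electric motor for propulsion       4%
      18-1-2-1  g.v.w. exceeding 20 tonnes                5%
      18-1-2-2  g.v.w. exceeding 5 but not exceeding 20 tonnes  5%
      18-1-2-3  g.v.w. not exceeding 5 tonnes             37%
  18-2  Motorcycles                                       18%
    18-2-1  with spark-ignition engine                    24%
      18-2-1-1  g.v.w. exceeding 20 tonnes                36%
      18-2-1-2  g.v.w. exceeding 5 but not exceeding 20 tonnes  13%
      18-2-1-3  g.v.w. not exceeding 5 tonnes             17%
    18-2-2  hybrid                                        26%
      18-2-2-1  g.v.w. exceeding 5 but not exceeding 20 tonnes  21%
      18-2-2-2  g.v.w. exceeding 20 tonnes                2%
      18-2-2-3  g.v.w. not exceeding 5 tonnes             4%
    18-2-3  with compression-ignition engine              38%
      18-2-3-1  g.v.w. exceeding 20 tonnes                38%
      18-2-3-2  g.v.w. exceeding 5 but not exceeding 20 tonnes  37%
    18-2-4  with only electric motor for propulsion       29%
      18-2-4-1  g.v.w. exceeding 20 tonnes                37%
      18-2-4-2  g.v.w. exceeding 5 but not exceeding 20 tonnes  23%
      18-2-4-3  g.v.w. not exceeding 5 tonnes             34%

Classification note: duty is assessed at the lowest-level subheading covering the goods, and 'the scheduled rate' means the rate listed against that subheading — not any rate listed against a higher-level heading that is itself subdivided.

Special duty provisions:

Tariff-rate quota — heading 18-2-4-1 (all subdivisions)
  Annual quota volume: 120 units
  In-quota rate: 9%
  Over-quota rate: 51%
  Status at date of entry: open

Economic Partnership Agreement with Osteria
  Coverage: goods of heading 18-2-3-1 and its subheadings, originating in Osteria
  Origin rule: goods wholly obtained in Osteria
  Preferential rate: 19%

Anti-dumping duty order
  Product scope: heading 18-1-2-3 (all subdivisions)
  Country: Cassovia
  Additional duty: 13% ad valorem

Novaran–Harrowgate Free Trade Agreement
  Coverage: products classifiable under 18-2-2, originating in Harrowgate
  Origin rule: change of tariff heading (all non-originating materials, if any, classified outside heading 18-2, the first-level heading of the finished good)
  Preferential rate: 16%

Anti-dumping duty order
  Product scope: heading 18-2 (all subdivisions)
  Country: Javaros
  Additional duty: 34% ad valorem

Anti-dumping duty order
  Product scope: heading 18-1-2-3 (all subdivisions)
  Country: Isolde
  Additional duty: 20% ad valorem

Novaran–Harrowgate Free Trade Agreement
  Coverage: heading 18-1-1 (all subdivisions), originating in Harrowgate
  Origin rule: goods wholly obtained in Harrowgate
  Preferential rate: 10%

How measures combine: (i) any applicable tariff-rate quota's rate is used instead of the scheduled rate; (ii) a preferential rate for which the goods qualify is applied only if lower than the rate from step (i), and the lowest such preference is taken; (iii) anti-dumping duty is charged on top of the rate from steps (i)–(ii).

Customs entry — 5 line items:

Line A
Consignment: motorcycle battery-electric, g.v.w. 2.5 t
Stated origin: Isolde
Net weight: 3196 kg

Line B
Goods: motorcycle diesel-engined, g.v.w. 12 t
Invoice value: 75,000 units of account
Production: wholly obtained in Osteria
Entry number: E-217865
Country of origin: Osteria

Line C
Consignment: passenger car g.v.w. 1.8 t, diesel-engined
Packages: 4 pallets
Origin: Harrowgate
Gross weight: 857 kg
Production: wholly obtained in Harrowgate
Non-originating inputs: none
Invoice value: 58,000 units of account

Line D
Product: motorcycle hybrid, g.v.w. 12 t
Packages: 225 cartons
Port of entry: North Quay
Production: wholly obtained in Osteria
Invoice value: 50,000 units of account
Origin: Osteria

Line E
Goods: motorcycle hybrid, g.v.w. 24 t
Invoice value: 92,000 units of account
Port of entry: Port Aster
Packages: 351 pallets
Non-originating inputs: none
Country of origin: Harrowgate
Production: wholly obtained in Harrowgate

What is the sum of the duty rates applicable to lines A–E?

Line A: motorcycle → 18-2; battery-electric → 18-2-4; g.v.w. 2.5 t → 18-2-4-3. Scheduled 34%. No special measure applies. → 34%.
Line B: motorcycle → 18-2; diesel-engined → 18-2-3; g.v.w. 12 t → 18-2-3-2. Scheduled 37%. Osteria agreement on 18-2-3-1: 18-2-3-2 not covered. → 37%.
Line C: passenger car → 18-1; diesel-engined → 18-1-1; g.v.w. 1.8 t → 18-1-1-1. Scheduled 25%. Harrowgate agreement on 18-2-2: 18-1-1-1 not covered; Harrowgate agreement on 18-1-1: wholly obtained → 10% available; preferential 10%. → 10%.
Line D: motorcycle → 18-2; hybrid → 18-2-2; g.v.w. 12 t → 18-2-2-1. Scheduled 21%. Osteria agreement on 18-2-3-1: 18-2-2-1 not covered. → 21%.
Line E: motorcycle → 18-2; hybrid → 18-2-2; g.v.w. 24 t → 18-2-2-2. Scheduled 2%. Harrowgate agreement on 18-2-2: CTH met → 16% available; Harrowgate agreement on 18-1-1: 18-2-2-2 not covered; preference 16% not lower than 2% → no reduction. → 2%.
Sum: 34% + 37% + 10% + 21% + 2% = 104%.

104%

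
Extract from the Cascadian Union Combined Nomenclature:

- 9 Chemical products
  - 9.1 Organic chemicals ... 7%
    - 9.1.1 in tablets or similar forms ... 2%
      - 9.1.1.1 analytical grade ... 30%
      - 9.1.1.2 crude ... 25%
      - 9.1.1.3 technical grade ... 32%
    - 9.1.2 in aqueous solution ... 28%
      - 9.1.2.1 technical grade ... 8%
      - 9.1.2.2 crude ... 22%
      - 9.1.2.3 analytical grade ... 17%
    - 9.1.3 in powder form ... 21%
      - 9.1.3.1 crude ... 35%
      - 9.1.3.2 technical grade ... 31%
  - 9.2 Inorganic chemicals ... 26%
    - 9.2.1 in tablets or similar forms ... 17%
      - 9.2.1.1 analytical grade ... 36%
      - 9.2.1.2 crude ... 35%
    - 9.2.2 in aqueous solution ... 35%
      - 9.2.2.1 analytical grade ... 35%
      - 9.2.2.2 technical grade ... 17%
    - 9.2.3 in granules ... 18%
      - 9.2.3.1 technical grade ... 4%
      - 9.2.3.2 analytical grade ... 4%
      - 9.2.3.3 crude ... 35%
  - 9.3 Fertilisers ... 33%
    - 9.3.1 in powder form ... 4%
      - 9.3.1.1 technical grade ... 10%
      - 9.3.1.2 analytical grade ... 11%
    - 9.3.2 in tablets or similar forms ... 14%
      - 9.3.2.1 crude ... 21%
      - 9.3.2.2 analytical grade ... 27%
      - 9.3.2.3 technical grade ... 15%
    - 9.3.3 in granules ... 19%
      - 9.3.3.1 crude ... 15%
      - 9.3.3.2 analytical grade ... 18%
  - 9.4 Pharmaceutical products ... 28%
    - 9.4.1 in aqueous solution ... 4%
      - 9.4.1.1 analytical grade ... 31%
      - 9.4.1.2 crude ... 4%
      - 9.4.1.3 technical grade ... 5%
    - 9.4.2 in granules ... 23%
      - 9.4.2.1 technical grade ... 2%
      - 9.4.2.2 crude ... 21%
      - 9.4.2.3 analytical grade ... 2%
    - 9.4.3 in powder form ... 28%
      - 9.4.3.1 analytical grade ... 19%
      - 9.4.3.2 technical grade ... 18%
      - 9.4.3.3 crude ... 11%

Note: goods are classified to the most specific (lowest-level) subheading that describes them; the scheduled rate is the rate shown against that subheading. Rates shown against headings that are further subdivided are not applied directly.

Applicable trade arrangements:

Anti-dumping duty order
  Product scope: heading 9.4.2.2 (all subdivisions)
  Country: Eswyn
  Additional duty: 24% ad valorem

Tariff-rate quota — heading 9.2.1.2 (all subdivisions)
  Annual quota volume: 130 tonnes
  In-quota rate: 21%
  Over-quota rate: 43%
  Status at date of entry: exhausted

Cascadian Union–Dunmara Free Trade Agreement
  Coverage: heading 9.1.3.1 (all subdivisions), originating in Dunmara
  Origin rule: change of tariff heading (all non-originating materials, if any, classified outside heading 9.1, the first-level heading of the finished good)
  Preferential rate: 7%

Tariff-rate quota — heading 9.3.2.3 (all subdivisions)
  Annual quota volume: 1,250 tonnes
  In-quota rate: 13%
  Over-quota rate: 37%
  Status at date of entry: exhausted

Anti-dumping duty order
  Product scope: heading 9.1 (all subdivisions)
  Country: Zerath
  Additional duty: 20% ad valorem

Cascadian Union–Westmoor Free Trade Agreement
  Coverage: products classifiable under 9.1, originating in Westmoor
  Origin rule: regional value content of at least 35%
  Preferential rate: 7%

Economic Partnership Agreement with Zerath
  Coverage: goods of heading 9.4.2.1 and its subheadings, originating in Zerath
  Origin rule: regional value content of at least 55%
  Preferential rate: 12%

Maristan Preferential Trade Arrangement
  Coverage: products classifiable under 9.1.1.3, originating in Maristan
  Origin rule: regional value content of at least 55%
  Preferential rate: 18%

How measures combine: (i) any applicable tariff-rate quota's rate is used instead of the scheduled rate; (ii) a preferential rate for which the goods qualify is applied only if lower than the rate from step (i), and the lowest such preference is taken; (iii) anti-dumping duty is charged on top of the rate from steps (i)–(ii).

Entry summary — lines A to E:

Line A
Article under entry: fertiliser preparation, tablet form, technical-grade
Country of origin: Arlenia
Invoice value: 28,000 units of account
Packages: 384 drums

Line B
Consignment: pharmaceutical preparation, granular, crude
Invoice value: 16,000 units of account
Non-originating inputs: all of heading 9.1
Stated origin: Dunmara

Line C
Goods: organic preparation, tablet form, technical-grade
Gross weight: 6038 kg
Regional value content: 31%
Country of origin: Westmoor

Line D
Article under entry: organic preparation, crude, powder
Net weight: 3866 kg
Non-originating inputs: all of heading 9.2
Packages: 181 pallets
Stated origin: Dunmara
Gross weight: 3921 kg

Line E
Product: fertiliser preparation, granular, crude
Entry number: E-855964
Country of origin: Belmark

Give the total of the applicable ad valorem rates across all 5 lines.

112%

Line A: fertiliser → 9.3; tablet form → 9.3.2; technical-grade → 9.3.2.3. Scheduled 15%. quota on 9.3.2.3 exhausted → over-quota 37%. → 37%.
Line B: pharmaceutical → 9.4; granular → 9.4.2; crude → 9.4.2.2. Scheduled 21%. Dunmara agreement on 9.1.3.1: 9.4.2.2 not covered. → 21%.
Line C: organic → 9.1; tablet form → 9.1.1; technical-grade → 9.1.1.3. Scheduled 32%. Westmoor agreement on 9.1: RVC < 35%. → 32%.
Line D: organic → 9.1; powder → 9.1.3; crude → 9.1.3.1. Scheduled 35%. Dunmara agreement on 9.1.3.1: CTH met → 7% available; preferential 7%. → 7%.
Line E: fertiliser → 9.3; granular → 9.3.3; crude → 9.3.3.1. Scheduled 15%. No special measure applies. → 15%.
Sum: 37% + 21% + 32% + 7% + 15% = 112%.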